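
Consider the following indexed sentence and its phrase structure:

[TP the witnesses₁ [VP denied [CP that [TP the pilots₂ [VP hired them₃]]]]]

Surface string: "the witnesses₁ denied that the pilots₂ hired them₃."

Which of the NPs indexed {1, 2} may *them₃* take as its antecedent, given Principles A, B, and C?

{1}

*them* is a pronoun, so Principle B applies: it must be free in its binding domain.
Binding domain of *them₃*: the embedded TP, whose subject is the pilots₂.
*the witnesses₁* c-commands the pronoun but from outside its binding domain, and is not c-commanded by it → coindexation permitted.
*the pilots₂* c-commands the pronoun within its binding domain → coindexation would violate Principle B.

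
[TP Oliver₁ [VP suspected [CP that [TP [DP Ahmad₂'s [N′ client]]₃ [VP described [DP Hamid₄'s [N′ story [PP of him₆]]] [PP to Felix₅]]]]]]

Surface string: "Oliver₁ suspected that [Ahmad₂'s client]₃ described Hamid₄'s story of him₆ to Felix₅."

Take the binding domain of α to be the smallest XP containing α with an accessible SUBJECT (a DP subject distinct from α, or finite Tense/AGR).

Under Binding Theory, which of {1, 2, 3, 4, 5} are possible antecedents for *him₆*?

{1, 2, 3, 5}

*him* is a pronoun, so Principle B applies: it must be free in its binding domain.
Binding domain of *him₆*: the possessed DP, whose subject is Hamid₄.
*Oliver₁* c-commands the pronoun but from outside its binding domain, and is not c-commanded by it → coindexation permitted.
*Ahmad₂* and the pronoun do not c-command one another → neither Principle B nor Principle C is at stake; coindexation permitted.
*[Ahmad₂'s client]₃* c-commands the pronoun but from outside its binding domain, and is not c-commanded by it → coindexation permitted.
*Hamid₄* c-commands the pronoun within its binding domain → coindexation would violate Principle B.
*Felix₅* and the pronoun do not c-command one another → neither Principle B nor Principle C is at stake; coindexation permitted.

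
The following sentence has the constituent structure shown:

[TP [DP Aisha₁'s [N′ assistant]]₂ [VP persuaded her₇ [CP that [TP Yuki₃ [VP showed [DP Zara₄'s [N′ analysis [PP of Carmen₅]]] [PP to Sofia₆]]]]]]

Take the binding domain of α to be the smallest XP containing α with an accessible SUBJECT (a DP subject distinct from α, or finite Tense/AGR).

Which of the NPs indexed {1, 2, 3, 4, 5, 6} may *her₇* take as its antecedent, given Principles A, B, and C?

*her* is a pronoun, so Principle B applies: it must be free in its binding domain.
Binding domain of *her₇*: the matrix TP, whose subject is [Aisha₁'s assistant]₂.
*Aisha₁* and the pronoun do not c-command one another → neither Principle B nor Principle C is at stake; coindexation permitted.
*[Aisha₁'s assistant]₂* c-commands the pronoun within its binding domain → coindexation would violate Principle B.
*Yuki₃*: the pronoun c-commands this R-expression → coindexation would violate Principle C on *Yuki₃*.
*Zara₄*: the pronoun c-commands this R-expression → coindexation would violate Principle C on *Zara₄*.
*Carmen₅*: the pronoun c-commands this R-expression → coindexation would violate Principle C on *Carmen₅*.
*Sofia₆*: the pronoun c-commands this R-expression → coindexation would violate Principle C on *Sofia₆*.

{1}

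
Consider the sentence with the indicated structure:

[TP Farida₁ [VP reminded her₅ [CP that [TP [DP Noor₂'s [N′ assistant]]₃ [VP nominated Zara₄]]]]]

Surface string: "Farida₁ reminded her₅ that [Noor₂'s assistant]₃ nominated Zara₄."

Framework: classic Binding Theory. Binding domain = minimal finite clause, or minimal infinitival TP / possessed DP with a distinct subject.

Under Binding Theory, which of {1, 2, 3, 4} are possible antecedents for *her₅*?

*her* is a pronoun, so Principle B applies: it must be free in its binding domain.
Binding domain of *her₅*: the matrix TP, whose subject is Farida₁.
*Farida₁* c-commands the pronoun within its binding domain → coindexation would violate Principle B.
*Noor₂*: the pronoun c-commands this R-expression → coindexation would violate Principle C on *Noor₂*.
*[Noor₂'s assistant]₃*: the pronoun c-commands this R-expression → coindexation would violate Principle C on *[Noor₂'s assistant]₃*.
*Zara₄*: the pronoun c-commands this R-expression → coindexation would violate Principle C on *Zara₄*.

none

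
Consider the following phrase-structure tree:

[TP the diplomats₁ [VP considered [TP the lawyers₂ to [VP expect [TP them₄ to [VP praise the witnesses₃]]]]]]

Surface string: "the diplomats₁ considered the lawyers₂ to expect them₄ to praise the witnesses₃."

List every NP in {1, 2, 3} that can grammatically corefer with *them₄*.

{1}

*them* is a pronoun, so Principle B applies: it must be free in its binding domain.
Binding domain of *them₄*: the embedded TP, whose subject is the lawyers₂.
*the diplomats₁* c-commands the pronoun but from outside its binding domain, and is not c-commanded by it → coindexation permitted.
*the lawyers₂* c-commands the pronoun within its binding domain → coindexation would violate Principle B.
*the witnesses₃*: the pronoun c-commands this R-expression → coindexation would violate Principle C on *the witnesses₃*.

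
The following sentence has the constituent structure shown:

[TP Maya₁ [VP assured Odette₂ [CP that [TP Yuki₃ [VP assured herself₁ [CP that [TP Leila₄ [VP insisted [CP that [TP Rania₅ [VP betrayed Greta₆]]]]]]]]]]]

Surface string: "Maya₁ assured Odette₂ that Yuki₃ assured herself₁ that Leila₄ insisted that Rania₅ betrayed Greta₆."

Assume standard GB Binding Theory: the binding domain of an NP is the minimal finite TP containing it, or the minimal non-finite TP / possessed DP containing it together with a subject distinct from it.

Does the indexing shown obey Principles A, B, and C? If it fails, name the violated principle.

Principle A

The two coindexed NPs are *Maya₁* and *herself₁*.
*herself₁* is an anaphor. Principle A requires it to be bound within its binding domain — the embedded TP, whose subject is Yuki₃.
Within that domain it is c-commanded by *Yuki₃*, which does not share its index.
*Maya₁* does c-command the anaphor, but from outside its binding domain.
The anaphor is unbound in its domain → Principle A violation.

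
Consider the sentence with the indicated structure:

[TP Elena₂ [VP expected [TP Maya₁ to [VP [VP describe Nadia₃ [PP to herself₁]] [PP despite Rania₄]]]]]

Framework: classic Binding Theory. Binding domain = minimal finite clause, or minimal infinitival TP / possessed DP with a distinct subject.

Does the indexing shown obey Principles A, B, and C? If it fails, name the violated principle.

grammatical

The two coindexed NPs are *Maya₁* and *herself₁*.
*herself₁* is an anaphor; its binding domain is the embedded TP, whose subject is Maya₁. *Maya₁* c-commands it within that domain and shares its index, so Principle A is satisfied.
*Maya₁* is an R-expression; *herself₁* does not c-command it, and no other NP shares its index, so Principle C is satisfied.
All principles are respected.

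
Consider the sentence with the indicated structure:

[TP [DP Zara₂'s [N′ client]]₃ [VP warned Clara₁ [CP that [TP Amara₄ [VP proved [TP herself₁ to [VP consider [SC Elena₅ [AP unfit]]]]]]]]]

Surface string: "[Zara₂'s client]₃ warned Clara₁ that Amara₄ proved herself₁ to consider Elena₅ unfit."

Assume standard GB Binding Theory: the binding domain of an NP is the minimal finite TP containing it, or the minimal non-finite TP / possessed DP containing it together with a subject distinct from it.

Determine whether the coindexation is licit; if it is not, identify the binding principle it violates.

Principle A

The two coindexed NPs are *Clara₁* and *herself₁*.
*herself₁* is an anaphor. Principle A requires it to be bound within its binding domain — the embedded TP, whose subject is Amara₄.
Within that domain it is c-commanded by *Amara₄*, which does not share its index.
*Clara₁* does c-command the anaphor, but from outside its binding domain.
The anaphor is unbound in its domain → Principle A violation.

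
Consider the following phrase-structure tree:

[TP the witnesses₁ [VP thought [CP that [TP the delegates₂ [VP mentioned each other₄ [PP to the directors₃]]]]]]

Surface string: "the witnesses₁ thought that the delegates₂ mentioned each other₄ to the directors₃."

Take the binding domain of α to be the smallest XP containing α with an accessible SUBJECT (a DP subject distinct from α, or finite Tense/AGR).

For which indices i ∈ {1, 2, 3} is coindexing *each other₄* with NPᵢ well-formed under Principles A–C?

{2}

*each other* is an anaphor, so Principle A applies: it must be bound in its binding domain.
Binding domain of *each other₄*: the embedded TP, whose subject is the delegates₂.
*the witnesses₁* c-commands the anaphor but is outside its binding domain → cannot satisfy Principle A.
*the delegates₂* c-commands the anaphor within its binding domain → licit binder.
*the directors₃* does not c-command the anaphor → cannot bind it.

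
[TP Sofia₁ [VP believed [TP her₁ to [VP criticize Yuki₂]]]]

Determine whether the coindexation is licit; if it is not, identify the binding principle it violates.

The two coindexed NPs are *Sofia₁* and *her₁*.
*her₁* is a pronoun. Its binding domain is the matrix TP, whose subject is Sofia₁.
*Sofia₁* c-commands it within that domain and carries the same index.
The pronoun is locally bound → Principle B violation.

Principle B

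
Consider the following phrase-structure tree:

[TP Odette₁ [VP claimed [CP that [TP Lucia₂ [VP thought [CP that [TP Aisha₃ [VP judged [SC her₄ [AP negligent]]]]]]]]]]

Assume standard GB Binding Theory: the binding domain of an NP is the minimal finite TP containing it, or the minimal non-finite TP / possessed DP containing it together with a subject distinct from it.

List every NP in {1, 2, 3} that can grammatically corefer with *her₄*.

{1, 2}

*her* is a pronoun, so Principle B applies: it must be free in its binding domain.
Binding domain of *her₄*: the embedded TP, whose subject is Aisha₃.
*Odette₁* c-commands the pronoun but from outside its binding domain, and is not c-commanded by it → coindexation permitted.
*Lucia₂* c-commands the pronoun but from outside its binding domain, and is not c-commanded by it → coindexation permitted.
*Aisha₃* c-commands the pronoun within its binding domain → coindexation would violate Principle B.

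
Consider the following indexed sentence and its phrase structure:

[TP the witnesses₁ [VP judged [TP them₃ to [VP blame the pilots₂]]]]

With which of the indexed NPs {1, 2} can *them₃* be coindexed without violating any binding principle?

*them* is a pronoun, so Principle B applies: it must be free in its binding domain.
Binding domain of *them₃*: the matrix TP, whose subject is the witnesses₁.
*the witnesses₁* c-commands the pronoun within its binding domain → coindexation would violate Principle B.
*the pilots₂*: the pronoun c-commands this R-expression → coindexation would violate Principle C on *the pilots₂*.

none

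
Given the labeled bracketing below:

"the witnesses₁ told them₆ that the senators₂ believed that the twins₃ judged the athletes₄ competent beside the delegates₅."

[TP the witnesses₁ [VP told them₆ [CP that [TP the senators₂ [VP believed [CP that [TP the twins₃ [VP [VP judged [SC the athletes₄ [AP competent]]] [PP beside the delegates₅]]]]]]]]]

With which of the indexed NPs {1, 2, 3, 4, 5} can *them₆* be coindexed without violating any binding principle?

*them* is a pronoun, so Principle B applies: it must be free in its binding domain.
Binding domain of *them₆*: the matrix TP, whose subject is the witnesses₁.
*the witnesses₁* c-commands the pronoun within its binding domain → coindexation would violate Principle B.
*the senators₂*: the pronoun c-commands this R-expression → coindexation would violate Principle C on *the senators₂*.
*the twins₃*: the pronoun c-commands this R-expression → coindexation would violate Principle C on *the twins₃*.
*the athletes₄*: the pronoun c-commands this R-expression → coindexation would violate Principle C on *the athletes₄*.
*the delegates₅*: the pronoun c-commands this R-expression → coindexation would violate Principle C on *the delegates₅*.

none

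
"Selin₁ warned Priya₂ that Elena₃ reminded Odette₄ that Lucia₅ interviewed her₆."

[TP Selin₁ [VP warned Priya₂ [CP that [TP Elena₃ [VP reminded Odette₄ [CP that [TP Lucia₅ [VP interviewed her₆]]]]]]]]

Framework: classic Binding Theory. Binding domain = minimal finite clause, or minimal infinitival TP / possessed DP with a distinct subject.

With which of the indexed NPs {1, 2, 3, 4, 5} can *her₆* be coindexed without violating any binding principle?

*her* is a pronoun, so Principle B applies: it must be free in its binding domain.
Binding domain of *her₆*: the embedded TP, whose subject is Lucia₅.
*Selin₁* c-commands the pronoun but from outside its binding domain, and is not c-commanded by it → coindexation permitted.
*Priya₂* c-commands the pronoun but from outside its binding domain, and is not c-commanded by it → coindexation permitted.
*Elena₃* c-commands the pronoun but from outside its binding domain, and is not c-commanded by it → coindexation permitted.
*Odette₄* c-commands the pronoun but from outside its binding domain, and is not c-commanded by it → coindexation permitted.
*Lucia₅* c-commands the pronoun within its binding domain → coindexation would violate Principle B.

{1, 2, 3, 4}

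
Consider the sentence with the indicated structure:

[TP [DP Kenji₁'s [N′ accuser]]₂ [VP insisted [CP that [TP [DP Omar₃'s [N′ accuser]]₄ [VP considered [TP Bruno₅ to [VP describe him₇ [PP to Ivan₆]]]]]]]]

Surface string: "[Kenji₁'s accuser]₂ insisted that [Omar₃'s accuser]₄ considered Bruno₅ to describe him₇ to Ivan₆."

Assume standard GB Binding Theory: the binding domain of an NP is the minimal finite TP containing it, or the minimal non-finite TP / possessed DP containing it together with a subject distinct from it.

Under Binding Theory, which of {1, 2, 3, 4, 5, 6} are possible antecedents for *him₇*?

{1, 2, 3, 4}

*him* is a pronoun, so Principle B applies: it must be free in its binding domain.
Binding domain of *him₇*: the embedded TP, whose subject is Bruno₅.
*Kenji₁* and the pronoun do not c-command one another → neither Principle B nor Principle C is at stake; coindexation permitted.
*[Kenji₁'s accuser]₂* c-commands the pronoun but from outside its binding domain, and is not c-commanded by it → coindexation permitted.
*Omar₃* and the pronoun do not c-command one another → neither Principle B nor Principle C is at stake; coindexation permitted.
*[Omar₃'s accuser]₄* c-commands the pronoun but from outside its binding domain, and is not c-commanded by it → coindexation permitted.
*Bruno₅* c-commands the pronoun within its binding domain → coindexation would violate Principle B.
*Ivan₆*: the pronoun c-commands this R-expression → coindexation would violate Principle C on *Ivan₆*.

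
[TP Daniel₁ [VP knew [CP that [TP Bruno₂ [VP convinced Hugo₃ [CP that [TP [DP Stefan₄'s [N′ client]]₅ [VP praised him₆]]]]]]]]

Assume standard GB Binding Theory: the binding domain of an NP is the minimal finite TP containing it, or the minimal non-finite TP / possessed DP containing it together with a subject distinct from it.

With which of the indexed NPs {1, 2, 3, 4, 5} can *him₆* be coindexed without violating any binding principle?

*him* is a pronoun, so Principle B applies: it must be free in its binding domain.
Binding domain of *him₆*: the embedded TP, whose subject is [Stefan₄'s client]₅.
*Daniel₁* c-commands the pronoun but from outside its binding domain, and is not c-commanded by it → coindexation permitted.
*Bruno₂* c-commands the pronoun but from outside its binding domain, and is not c-commanded by it → coindexation permitted.
*Hugo₃* c-commands the pronoun but from outside its binding domain, and is not c-commanded by it → coindexation permitted.
*Stefan₄* and the pronoun do not c-command one another → neither Principle B nor Principle C is at stake; coindexation permitted.
*[Stefan₄'s client]₅* c-commands the pronoun within its binding domain → coindexation would violate Principle B.

{1, 2, 3, 4}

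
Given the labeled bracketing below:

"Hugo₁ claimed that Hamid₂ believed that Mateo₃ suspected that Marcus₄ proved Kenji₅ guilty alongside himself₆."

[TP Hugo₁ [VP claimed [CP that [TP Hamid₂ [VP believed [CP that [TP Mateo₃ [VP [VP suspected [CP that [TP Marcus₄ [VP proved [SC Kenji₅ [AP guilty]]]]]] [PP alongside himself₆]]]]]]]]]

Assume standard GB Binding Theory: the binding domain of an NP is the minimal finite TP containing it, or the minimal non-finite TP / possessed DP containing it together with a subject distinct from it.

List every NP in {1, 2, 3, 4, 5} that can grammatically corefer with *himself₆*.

*himself* is an anaphor, so Principle A applies: it must be bound in its binding domain.
Binding domain of *himself₆*: the embedded TP, whose subject is Mateo₃.
*Hugo₁* c-commands the anaphor but is outside its binding domain → cannot satisfy Principle A.
*Hamid₂* c-commands the anaphor but is outside its binding domain → cannot satisfy Principle A.
*Mateo₃* c-commands the anaphor within its binding domain → licit binder.
*Marcus₄* does not c-command the anaphor → cannot bind it.
*Kenji₅* does not c-command the anaphor → cannot bind it.

{3}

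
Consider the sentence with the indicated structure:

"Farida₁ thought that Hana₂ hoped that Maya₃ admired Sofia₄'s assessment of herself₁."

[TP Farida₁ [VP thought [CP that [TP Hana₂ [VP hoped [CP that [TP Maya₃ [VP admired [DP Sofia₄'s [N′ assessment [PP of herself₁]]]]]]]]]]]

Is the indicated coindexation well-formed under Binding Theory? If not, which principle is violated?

The two coindexed NPs are *Farida₁* and *herself₁*.
*herself₁* is an anaphor. Principle A requires it to be bound within its binding domain — the possessed DP, whose subject is Sofia₄.
Within that domain it is c-commanded by *Sofia₄*, which does not share its index.
*Farida₁* does c-command the anaphor, but from outside its binding domain.
The anaphor is unbound in its domain → Principle A violation.

Principle A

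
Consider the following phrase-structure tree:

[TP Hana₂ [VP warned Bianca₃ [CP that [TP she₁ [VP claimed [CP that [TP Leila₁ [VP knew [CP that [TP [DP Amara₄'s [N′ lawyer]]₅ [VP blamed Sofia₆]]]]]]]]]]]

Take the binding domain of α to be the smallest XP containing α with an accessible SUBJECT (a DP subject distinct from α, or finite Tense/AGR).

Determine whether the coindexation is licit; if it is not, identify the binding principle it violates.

Principle C

The two coindexed NPs are *she₁* and *Leila₁*.
*Leila₁* is an R-expression. Principle C requires it to be free everywhere.
*she₁* c-commands it and carries the same index.
The R-expression is bound → Principle C violation.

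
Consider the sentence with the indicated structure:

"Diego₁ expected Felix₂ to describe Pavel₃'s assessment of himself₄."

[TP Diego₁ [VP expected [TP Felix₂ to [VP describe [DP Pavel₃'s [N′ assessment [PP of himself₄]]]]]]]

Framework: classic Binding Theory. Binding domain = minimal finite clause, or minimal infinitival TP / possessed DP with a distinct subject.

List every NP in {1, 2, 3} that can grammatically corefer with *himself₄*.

*himself* is an anaphor, so Principle A applies: it must be bound in its binding domain.
Binding domain of *himself₄*: the possessed DP, whose subject is Pavel₃.
*Diego₁* c-commands the anaphor but is outside its binding domain → cannot satisfy Principle A.
*Felix₂* c-commands the anaphor but is outside its binding domain → cannot satisfy Principle A.
*Pavel₃* c-commands the anaphor within its binding domain → licit binder.

{3}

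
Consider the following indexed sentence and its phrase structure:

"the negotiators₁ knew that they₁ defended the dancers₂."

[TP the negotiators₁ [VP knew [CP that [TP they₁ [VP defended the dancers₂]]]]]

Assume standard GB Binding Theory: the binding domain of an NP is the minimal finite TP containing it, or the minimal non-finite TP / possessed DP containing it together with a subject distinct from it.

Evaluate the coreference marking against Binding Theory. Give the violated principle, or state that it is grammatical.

grammatical

The two coindexed NPs are *the negotiators₁* and *they₁*.
*they₁* is a pronoun; nothing c-commands it within its binding domain (the embedded TP.), so Principle B holds trivially.
*the negotiators₁* is an R-expression; *they₁* does not c-command it, and no other NP shares its index, so Principle C is satisfied.
All principles are respected.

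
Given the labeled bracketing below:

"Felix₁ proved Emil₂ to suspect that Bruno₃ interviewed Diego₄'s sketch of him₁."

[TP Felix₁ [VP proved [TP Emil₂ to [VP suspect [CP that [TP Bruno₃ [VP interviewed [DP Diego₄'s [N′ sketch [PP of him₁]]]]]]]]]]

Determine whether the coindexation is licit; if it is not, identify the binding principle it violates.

The two coindexed NPs are *Felix₁* and *him₁*.
*him₁* is a pronoun; its binding domain is the possessed DP, whose subject is Diego₄. Within that domain it is c-commanded only by *Diego₄*, which carries a different index — the pronoun is free locally, so Principle B holds.
*Felix₁* is an R-expression; *him₁* does not c-command it, and no other NP shares its index, so Principle C is satisfied.
All principles are respected.

grammatical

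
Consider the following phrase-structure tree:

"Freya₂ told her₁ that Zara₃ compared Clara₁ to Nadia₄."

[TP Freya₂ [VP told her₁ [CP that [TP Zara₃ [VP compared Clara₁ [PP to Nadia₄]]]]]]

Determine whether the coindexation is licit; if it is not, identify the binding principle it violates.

Principle C

The two coindexed NPs are *her₁* and *Clara₁*.
*Clara₁* is an R-expression. Principle C requires it to be free everywhere.
*her₁* c-commands it and carries the same index.
The R-expression is bound → Principle C violation.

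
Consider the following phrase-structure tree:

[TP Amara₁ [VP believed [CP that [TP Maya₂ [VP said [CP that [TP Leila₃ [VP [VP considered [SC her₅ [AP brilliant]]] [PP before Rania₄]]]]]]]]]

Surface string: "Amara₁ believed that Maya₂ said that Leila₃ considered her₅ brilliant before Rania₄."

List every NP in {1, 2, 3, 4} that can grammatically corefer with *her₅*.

{1, 2, 4}

*her* is a pronoun, so Principle B applies: it must be free in its binding domain.
Binding domain of *her₅*: the embedded TP, whose subject is Leila₃.
*Amara₁* c-commands the pronoun but from outside its binding domain, and is not c-commanded by it → coindexation permitted.
*Maya₂* c-commands the pronoun but from outside its binding domain, and is not c-commanded by it → coindexation permitted.
*Leila₃* c-commands the pronoun within its binding domain → coindexation would violate Principle B.
*Rania₄* and the pronoun do not c-command one another → neither Principle B nor Principle C is at stake; coindexation permitted.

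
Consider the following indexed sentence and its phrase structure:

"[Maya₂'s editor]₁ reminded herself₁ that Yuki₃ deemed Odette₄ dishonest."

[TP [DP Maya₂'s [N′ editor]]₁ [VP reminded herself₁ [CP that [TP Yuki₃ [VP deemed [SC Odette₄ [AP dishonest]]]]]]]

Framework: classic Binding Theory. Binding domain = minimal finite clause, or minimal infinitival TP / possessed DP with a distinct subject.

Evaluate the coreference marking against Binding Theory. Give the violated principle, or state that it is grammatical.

The two coindexed NPs are *[Maya₂'s editor]₁* and *herself₁*.
*herself₁* is an anaphor; its binding domain is the matrix TP, whose subject is [Maya₂'s editor]₁. *[Maya₂'s editor]₁* c-commands it within that domain and shares its index, so Principle A is satisfied.
*[Maya₂'s editor]₁* is an R-expression; *herself₁* does not c-command it, and no other NP shares its index, so Principle C is satisfied.
All principles are respected.

grammatical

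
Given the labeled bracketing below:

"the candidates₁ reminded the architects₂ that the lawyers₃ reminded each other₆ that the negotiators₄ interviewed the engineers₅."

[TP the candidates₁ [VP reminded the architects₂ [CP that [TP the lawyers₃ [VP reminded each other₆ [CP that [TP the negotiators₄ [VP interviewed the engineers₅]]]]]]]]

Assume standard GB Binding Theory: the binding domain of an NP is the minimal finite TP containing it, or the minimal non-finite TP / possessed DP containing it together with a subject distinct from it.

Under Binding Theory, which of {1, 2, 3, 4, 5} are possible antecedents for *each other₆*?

*each other* is an anaphor, so Principle A applies: it must be bound in its binding domain.
Binding domain of *each other₆*: the embedded TP, whose subject is the lawyers₃.
*the candidates₁* c-commands the anaphor but is outside its binding domain → cannot satisfy Principle A.
*the architects₂* c-commands the anaphor but is outside its binding domain → cannot satisfy Principle A.
*the lawyers₃* c-commands the anaphor within its binding domain → licit binder.
*the negotiators₄* does not c-command the anaphor → cannot bind it.
*the engineers₅* does not c-command the anaphor → cannot bind it.

{3}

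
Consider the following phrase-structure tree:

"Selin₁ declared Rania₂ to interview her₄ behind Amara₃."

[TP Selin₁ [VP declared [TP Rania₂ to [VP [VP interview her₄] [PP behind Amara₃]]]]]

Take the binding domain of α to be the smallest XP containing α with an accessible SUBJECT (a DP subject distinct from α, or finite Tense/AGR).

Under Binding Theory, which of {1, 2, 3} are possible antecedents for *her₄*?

{1, 3}

*her* is a pronoun, so Principle B applies: it must be free in its binding domain.
Binding domain of *her₄*: the embedded TP, whose subject is Rania₂.
*Selin₁* c-commands the pronoun but from outside its binding domain, and is not c-commanded by it → coindexation permitted.
*Rania₂* c-commands the pronoun within its binding domain → coindexation would violate Principle B.
*Amara₃* and the pronoun do not c-command one another → neither Principle B nor Principle C is at stake; coindexation permitted.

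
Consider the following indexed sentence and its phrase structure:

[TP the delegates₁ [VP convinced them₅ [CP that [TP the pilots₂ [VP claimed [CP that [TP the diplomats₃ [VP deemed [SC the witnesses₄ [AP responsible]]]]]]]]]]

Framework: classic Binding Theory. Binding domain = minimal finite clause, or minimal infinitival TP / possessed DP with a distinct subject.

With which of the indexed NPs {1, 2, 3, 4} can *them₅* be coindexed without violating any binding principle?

*them* is a pronoun, so Principle B applies: it must be free in its binding domain.
Binding domain of *them₅*: the matrix TP, whose subject is the delegates₁.
*the delegates₁* c-commands the pronoun within its binding domain → coindexation would violate Principle B.
*the pilots₂*: the pronoun c-commands this R-expression → coindexation would violate Principle C on *the pilots₂*.
*the diplomats₃*: the pronoun c-commands this R-expression → coindexation would violate Principle C on *the diplomats₃*.
*the witnesses₄*: the pronoun c-commands this R-expression → coindexation would violate Principle C on *the witnesses₄*.

none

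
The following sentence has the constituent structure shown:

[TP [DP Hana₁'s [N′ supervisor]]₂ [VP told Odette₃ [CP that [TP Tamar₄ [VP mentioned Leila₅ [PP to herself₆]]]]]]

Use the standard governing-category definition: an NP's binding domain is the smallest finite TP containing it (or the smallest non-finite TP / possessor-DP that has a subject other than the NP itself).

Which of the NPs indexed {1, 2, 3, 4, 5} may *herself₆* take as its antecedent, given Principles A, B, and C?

*herself* is an anaphor, so Principle A applies: it must be bound in its binding domain.
Binding domain of *herself₆*: the embedded TP, whose subject is Tamar₄.
*Hana₁* does not c-command the anaphor → cannot bind it.
*[Hana₁'s supervisor]₂* c-commands the anaphor but is outside its binding domain → cannot satisfy Principle A.
*Odette₃* c-commands the anaphor but is outside its binding domain → cannot satisfy Principle A.
*Tamar₄* c-commands the anaphor within its binding domain → licit binder.
*Leila₅* c-commands the anaphor within its binding domain → licit binder.

{4, 5}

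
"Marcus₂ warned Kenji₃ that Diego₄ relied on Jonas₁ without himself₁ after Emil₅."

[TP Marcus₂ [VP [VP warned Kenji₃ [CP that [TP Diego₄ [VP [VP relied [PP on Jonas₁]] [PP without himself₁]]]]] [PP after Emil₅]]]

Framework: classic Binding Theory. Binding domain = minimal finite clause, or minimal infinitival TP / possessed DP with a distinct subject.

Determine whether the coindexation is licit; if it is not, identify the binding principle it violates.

Principle A

The two coindexed NPs are *Jonas₁* and *himself₁*.
*himself₁* is an anaphor. Principle A requires it to be bound within its binding domain — the embedded TP, whose subject is Diego₄.
Within that domain it is c-commanded by *Diego₄*, which does not share its index.
*Jonas₁* does not c-command the anaphor at all.
The anaphor is unbound in its domain → Principle A violation.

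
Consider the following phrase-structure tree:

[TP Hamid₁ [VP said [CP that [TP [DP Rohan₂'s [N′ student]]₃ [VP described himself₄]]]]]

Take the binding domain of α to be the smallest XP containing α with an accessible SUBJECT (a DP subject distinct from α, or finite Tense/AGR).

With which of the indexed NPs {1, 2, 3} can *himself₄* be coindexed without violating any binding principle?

{3}

*himself* is an anaphor, so Principle A applies: it must be bound in its binding domain.
Binding domain of *himself₄*: the embedded TP, whose subject is [Rohan₂'s student]₃.
*Hamid₁* c-commands the anaphor but is outside its binding domain → cannot satisfy Principle A.
*Rohan₂* does not c-command the anaphor → cannot bind it.
*[Rohan₂'s student]₃* c-commands the anaphor within its binding domain → licit binder.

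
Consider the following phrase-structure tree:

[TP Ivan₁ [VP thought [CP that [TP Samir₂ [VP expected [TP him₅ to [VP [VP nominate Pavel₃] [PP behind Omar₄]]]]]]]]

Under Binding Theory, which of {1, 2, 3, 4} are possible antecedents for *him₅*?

*him* is a pronoun, so Principle B applies: it must be free in its binding domain.
Binding domain of *him₅*: the embedded TP, whose subject is Samir₂.
*Ivan₁* c-commands the pronoun but from outside its binding domain, and is not c-commanded by it → coindexation permitted.
*Samir₂* c-commands the pronoun within its binding domain → coindexation would violate Principle B.
*Pavel₃*: the pronoun c-commands this R-expression → coindexation would violate Principle C on *Pavel₃*.
*Omar₄*: the pronoun c-commands this R-expression → coindexation would violate Principle C on *Omar₄*.

{1}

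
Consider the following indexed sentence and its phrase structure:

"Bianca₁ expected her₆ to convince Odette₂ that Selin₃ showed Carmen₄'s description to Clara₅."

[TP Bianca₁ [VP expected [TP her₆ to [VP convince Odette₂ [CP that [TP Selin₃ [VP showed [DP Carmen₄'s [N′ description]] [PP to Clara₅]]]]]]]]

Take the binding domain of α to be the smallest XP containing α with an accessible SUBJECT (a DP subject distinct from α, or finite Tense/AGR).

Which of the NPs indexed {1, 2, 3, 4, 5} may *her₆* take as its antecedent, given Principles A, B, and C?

none

*her* is a pronoun, so Principle B applies: it must be free in its binding domain.
Binding domain of *her₆*: the matrix TP, whose subject is Bianca₁.
*Bianca₁* c-commands the pronoun within its binding domain → coindexation would violate Principle B.
*Odette₂*: the pronoun c-commands this R-expression → coindexation would violate Principle C on *Odette₂*.
*Selin₃*: the pronoun c-commands this R-expression → coindexation would violate Principle C on *Selin₃*.
*Carmen₄*: the pronoun c-commands this R-expression → coindexation would violate Principle C on *Carmen₄*.
*Clara₅*: the pronoun c-commands this R-expression → coindexation would violate Principle C on *Clara₅*.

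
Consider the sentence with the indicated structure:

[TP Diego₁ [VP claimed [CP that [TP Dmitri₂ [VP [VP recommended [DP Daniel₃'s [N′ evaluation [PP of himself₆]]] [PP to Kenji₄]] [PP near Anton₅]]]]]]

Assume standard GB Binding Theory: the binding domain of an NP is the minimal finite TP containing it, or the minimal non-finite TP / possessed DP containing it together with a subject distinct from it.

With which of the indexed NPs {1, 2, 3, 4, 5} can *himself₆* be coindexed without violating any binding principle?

{3}

*himself* is an anaphor, so Principle A applies: it must be bound in its binding domain.
Binding domain of *himself₆*: the possessed DP, whose subject is Daniel₃.
*Diego₁* c-commands the anaphor but is outside its binding domain → cannot satisfy Principle A.
*Dmitri₂* c-commands the anaphor but is outside its binding domain → cannot satisfy Principle A.
*Daniel₃* c-commands the anaphor within its binding domain → licit binder.
*Kenji₄* does not c-command the anaphor → cannot bind it.
*Anton₅* does not c-command the anaphor → cannot bind it.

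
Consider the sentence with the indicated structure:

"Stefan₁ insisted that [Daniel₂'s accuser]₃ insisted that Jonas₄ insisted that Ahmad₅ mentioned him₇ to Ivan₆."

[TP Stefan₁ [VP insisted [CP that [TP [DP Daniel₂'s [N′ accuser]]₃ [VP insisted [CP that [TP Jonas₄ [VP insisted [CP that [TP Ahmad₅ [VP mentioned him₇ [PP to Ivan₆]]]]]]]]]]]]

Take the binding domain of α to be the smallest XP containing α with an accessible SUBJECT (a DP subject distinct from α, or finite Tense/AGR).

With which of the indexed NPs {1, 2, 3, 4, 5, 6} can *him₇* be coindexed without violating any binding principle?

*him* is a pronoun, so Principle B applies: it must be free in its binding domain.
Binding domain of *him₇*: the embedded TP, whose subject is Ahmad₅.
*Stefan₁* c-commands the pronoun but from outside its binding domain, and is not c-commanded by it → coindexation permitted.
*Daniel₂* and the pronoun do not c-command one another → neither Principle B nor Principle C is at stake; coindexation permitted.
*[Daniel₂'s accuser]₃* c-commands the pronoun but from outside its binding domain, and is not c-commanded by it → coindexation permitted.
*Jonas₄* c-commands the pronoun but from outside its binding domain, and is not c-commanded by it → coindexation permitted.
*Ahmad₅* c-commands the pronoun within its binding domain → coindexation would violate Principle B.
*Ivan₆*: the pronoun c-commands this R-expression → coindexation would violate Principle C on *Ivan₆*.

{1, 2, 3, 4}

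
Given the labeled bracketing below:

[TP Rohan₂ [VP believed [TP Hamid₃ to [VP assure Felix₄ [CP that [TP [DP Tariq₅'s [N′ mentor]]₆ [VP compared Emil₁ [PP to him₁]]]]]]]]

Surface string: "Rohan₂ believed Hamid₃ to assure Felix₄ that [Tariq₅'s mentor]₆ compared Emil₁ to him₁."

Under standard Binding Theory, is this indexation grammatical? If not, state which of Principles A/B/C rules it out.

The two coindexed NPs are *Emil₁* and *him₁*.
*him₁* is a pronoun. Its binding domain is the embedded TP, whose subject is [Tariq₅'s mentor]₆.
*Emil₁* c-commands it within that domain and carries the same index.
The pronoun is locally bound → Principle B violation.

Principle B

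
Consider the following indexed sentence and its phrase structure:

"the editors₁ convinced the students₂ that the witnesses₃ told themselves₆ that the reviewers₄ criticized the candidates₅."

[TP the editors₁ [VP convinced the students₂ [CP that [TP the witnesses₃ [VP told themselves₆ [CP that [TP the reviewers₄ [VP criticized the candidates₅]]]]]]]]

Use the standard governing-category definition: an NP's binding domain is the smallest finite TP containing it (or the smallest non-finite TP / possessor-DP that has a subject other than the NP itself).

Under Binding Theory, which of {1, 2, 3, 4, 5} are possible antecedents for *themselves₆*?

*themselves* is an anaphor, so Principle A applies: it must be bound in its binding domain.
Binding domain of *themselves₆*: the embedded TP, whose subject is the witnesses₃.
*the editors₁* c-commands the anaphor but is outside its binding domain → cannot satisfy Principle A.
*the students₂* c-commands the anaphor but is outside its binding domain → cannot satisfy Principle A.
*the witnesses₃* c-commands the anaphor within its binding domain → licit binder.
*the reviewers₄* does not c-command the anaphor → cannot bind it.
*the candidates₅* does not c-command the anaphor → cannot bind it.

{3}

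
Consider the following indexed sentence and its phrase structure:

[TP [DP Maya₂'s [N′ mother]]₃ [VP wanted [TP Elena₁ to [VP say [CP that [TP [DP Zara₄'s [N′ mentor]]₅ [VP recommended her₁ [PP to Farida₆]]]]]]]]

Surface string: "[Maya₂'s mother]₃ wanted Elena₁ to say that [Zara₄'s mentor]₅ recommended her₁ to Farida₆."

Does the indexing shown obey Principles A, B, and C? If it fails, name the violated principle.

The two coindexed NPs are *Elena₁* and *her₁*.
*her₁* is a pronoun; its binding domain is the embedded TP, whose subject is [Zara₄'s mentor]₅. Within that domain it is c-commanded only by *[Zara₄'s mentor]₅*, which carries a different index — the pronoun is free locally, so Principle B holds.
*Elena₁* is an R-expression; *her₁* does not c-command it, and no other NP shares its index, so Principle C is satisfied.
All principles are respected.

grammatical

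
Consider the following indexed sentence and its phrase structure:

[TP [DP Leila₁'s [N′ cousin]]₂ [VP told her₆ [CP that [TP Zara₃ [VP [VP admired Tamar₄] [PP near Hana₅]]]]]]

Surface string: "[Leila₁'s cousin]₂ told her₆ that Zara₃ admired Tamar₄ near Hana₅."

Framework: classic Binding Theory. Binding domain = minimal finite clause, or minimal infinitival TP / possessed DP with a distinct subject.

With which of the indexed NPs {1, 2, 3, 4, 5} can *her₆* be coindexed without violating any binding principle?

{1}

*her* is a pronoun, so Principle B applies: it must be free in its binding domain.
Binding domain of *her₆*: the matrix TP, whose subject is [Leila₁'s cousin]₂.
*Leila₁* and the pronoun do not c-command one another → neither Principle B nor Principle C is at stake; coindexation permitted.
*[Leila₁'s cousin]₂* c-commands the pronoun within its binding domain → coindexation would violate Principle B.
*Zara₃*: the pronoun c-commands this R-expression → coindexation would violate Principle C on *Zara₃*.
*Tamar₄*: the pronoun c-commands this R-expression → coindexation would violate Principle C on *Tamar₄*.
*Hana₅*: the pronoun c-commands this R-expression → coindexation would violate Principle C on *Hana₅*.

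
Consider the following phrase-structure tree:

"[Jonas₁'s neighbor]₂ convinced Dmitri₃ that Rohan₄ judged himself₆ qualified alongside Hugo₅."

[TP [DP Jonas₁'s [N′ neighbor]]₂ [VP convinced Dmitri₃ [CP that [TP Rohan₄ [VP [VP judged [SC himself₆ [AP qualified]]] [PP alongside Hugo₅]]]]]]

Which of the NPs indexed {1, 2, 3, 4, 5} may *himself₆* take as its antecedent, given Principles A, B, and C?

{4}

*himself* is an anaphor, so Principle A applies: it must be bound in its binding domain.
Binding domain of *himself₆*: the embedded TP, whose subject is Rohan₄.
*Jonas₁* does not c-command the anaphor → cannot bind it.
*[Jonas₁'s neighbor]₂* c-commands the anaphor but is outside its binding domain → cannot satisfy Principle A.
*Dmitri₃* c-commands the anaphor but is outside its binding domain → cannot satisfy Principle A.
*Rohan₄* c-commands the anaphor within its binding domain → licit binder.
*Hugo₅* does not c-command the anaphor → cannot bind it.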